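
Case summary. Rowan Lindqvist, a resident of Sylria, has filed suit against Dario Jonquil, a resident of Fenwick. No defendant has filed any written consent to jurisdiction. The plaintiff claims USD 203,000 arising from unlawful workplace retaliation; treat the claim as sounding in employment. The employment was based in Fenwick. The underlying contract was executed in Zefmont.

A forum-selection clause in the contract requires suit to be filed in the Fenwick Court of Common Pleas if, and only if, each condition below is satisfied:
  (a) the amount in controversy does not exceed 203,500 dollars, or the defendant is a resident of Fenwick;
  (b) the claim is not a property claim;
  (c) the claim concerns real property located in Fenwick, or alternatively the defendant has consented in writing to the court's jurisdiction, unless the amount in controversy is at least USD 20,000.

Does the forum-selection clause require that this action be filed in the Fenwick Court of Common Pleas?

Yes

The Fenwick Court of Common Pleas:
  (a) The amount in controversy is USD 203,000, within the USD 203,500 ceiling, so one alternative holds. Condition met.
  (b) The claim is an employment claim, not a property claim. Condition met.
  (c) The claim does not concern real property; no such written consent has been filed — no alternative holds. However, the amount in controversy is 203,000 dollars, which meets the 20,000 dollars floor, so the 'unless' proviso supplies this condition. Satisfied.
  → The clause applies.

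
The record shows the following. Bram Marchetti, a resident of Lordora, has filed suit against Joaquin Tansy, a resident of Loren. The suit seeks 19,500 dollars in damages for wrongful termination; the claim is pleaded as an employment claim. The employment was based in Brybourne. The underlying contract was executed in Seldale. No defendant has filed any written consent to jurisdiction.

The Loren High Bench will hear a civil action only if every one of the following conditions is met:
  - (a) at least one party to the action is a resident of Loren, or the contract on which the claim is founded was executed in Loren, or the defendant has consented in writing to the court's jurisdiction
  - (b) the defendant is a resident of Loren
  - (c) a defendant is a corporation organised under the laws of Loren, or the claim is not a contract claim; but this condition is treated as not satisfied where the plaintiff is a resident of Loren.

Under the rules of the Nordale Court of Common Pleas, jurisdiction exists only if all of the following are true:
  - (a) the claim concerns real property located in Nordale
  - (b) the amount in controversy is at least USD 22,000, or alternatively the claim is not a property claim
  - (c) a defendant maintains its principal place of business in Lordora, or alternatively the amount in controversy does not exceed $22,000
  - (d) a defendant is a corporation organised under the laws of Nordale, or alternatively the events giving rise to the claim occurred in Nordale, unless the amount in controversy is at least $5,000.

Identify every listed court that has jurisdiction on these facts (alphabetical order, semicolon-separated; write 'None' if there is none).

The Loren High Bench:
  (a) Joaquin Tansy resides in Loren, which satisfies one of the alternatives. Met.
  (b) The defendant resides in Loren. Met.
  (c) The claim is an employment claim, not a contract claim, so one alternative holds. And the carve-out is inapplicable — the plaintiff resides in Lordora, not Loren. Condition met.
  → The court has jurisdiction.
The Nordale Court of Common Pleas:
  (a) The claim does not concern real property. Fails.
  (b) The claim is an employment claim, not a property claim, so one alternative holds. Satisfied.
  (c) The amount in controversy is $19,500, within the 22,000 dollars ceiling, so this disjunct is met. Satisfied.
  (d) No defendant is a corporation; the operative events occurred in Brybourne, not Nordale — none of the alternatives is met. The proviso rescues it, though: the amount in controversy is USD 19,500, which meets the $5,000 floor. Satisfied.
  → At least one condition fails; no jurisdiction.

the Loren High Bench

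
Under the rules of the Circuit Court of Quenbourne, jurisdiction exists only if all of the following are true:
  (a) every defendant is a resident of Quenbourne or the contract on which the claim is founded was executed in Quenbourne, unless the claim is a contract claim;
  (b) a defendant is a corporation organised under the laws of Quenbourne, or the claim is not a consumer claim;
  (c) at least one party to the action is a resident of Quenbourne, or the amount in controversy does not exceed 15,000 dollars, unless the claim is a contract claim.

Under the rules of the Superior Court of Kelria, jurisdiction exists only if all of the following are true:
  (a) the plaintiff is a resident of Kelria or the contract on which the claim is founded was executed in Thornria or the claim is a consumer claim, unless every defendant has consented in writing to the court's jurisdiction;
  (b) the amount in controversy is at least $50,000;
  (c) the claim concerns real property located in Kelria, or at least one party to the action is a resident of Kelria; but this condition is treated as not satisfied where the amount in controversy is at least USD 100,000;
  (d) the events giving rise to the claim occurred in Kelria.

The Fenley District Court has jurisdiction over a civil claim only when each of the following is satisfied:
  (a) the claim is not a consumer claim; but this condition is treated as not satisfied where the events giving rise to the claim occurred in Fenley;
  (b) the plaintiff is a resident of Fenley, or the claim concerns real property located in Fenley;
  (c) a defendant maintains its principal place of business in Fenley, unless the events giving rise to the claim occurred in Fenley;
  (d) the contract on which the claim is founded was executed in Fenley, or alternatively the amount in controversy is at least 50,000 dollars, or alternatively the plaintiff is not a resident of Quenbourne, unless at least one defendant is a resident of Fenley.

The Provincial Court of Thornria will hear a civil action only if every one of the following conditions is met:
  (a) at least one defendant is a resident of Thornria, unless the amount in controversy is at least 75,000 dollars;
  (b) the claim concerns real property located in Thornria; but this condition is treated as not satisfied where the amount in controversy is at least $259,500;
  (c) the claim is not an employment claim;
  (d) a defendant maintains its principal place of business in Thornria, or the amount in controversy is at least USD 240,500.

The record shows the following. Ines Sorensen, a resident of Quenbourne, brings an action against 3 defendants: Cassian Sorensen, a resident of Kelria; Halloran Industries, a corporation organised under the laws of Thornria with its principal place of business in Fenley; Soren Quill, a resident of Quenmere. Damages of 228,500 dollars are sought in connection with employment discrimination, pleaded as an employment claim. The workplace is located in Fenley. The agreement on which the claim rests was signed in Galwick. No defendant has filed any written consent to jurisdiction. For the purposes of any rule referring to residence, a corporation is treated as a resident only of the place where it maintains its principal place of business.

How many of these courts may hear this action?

0

The Circuit Court of Quenbourne:
  (a) The defendants reside as follows — Cassian Sorensen in Kelria, Halloran Industries in Fenley, Soren Quill in Quenmere — not all in Quenbourne; the contract was executed in Galwick, not Quenbourne — every alternative fails. The proviso offers no rescue either, since the claim is an employment claim, not a contract claim. Condition not met.
  (b) The claim is an employment claim, not a consumer claim — that alternative is enough. Condition met.
  (c) Ines Sorensen resides in Quenbourne — that alternative is enough. Satisfied.
  → No jurisdiction.
The Superior Court of Kelria:
  (a) The plaintiff resides in Quenbourne, not Kelria; the contract was executed in Galwick, not Thornria; the claim is an employment claim, not a consumer claim — no alternative holds. Nor does the 'unless' clause help: no such written consent has been filed. Condition not met.
  (b) The amount in controversy is 228,500 dollars, which meets the 50,000 dollars floor. Condition met.
  (c) Cassian Sorensen resides in Kelria — that alternative is enough. However, the amount in controversy is 228,500 dollars, which meets the $100,000 floor, which falls within the stated exception and so defeats the condition. Not satisfied.
  (d) The operative events occurred in Fenley, not Kelria. Not met.
  → At least one condition fails; no jurisdiction.
The Fenley District Court:
  (a) The claim is an employment claim, not a consumer claim. But the carve-out bites: the operative events occurred in Fenley. Fails.
  (b) The plaintiff resides in Quenbourne, not Fenley; the claim does not concern real property — no alternative holds. Not met.
  (c) Halloran Industries has its principal place of business in Fenley. Met.
  (d) The amount in controversy is USD 228,500, which meets the 50,000 dollars floor, which satisfies one of the alternatives. Condition met.
  → At least one condition fails; no jurisdiction.
The Provincial Court of Thornria:
  (a) No defendant resides in Thornria (they reside in Kelria, Fenley, Quenmere). But the amount in controversy is USD 228,500, which meets the 75,000 dollars floor, and the 'unless' clause therefore excuses the requirement. Satisfied.
  (b) The claim does not concern real property. Not satisfied.
  (c) The claim is an employment claim. Condition not met.
  (d) The corporate defendant(s) have their principal place of business in Fenley, not Thornria; the amount in controversy is 228,500 dollars, below the USD 240,500 floor — none of the alternatives is met. Not satisfied.
  → At least one condition fails; no jurisdiction.
No court satisfies all of its conditions.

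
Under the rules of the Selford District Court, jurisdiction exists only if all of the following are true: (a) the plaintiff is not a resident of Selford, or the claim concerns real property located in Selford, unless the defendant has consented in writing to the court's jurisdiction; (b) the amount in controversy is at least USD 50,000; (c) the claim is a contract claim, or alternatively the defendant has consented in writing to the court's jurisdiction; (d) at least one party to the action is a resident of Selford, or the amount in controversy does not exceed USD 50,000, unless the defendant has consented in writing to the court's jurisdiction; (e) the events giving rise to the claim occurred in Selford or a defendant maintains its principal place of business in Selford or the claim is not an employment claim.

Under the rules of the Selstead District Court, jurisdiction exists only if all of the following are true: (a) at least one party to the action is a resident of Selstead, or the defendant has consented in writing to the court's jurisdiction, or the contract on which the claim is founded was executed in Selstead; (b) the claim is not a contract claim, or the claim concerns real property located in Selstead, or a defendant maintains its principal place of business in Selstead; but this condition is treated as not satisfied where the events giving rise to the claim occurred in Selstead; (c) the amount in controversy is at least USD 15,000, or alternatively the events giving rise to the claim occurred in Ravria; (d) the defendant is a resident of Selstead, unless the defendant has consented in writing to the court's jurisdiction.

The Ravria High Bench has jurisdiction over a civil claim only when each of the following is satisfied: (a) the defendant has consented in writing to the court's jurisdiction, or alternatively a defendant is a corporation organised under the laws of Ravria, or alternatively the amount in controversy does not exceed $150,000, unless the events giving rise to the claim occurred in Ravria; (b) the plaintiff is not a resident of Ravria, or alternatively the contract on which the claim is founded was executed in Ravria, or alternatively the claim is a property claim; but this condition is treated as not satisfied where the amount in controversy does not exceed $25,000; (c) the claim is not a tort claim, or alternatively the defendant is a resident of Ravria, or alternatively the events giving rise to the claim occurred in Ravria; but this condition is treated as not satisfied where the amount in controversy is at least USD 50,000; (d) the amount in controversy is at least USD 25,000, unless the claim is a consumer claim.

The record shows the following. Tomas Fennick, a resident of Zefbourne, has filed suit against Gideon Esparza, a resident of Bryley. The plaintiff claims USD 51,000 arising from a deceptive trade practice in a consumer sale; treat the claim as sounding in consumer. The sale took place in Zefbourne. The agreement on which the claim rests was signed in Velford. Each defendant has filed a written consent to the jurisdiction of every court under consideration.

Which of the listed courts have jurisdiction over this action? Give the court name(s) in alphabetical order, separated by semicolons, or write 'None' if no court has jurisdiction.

The Selford District Court:
  (a) The plaintiff resides in Zefbourne, which is not Selford, so this disjunct is met. Satisfied.
  (b) The amount in controversy is USD 51,000, which meets the 50,000 dollars floor. Condition met.
  (c) Every defendant has filed written consent, so this disjunct is met. Satisfied.
  (d) No party resides in Selford; the amount in controversy is $51,000, above the $50,000 ceiling — every alternative fails. The proviso rescues it, though: every defendant has filed written consent. Condition met.
  (e) The claim is a consumer claim, not an employment claim, which satisfies one of the alternatives. Satisfied.
  → Every requirement is satisfied — jurisdiction.
The Selstead District Court:
  (a) Every defendant has filed written consent, so this disjunct is met. Condition met.
  (b) The claim is a consumer claim, not a contract claim, which satisfies one of the alternatives. And the carve-out is inapplicable — the operative events occurred in Zefbourne, not Selstead. Met.
  (c) The amount in controversy is USD 51,000, which meets the USD 15,000 floor, which satisfies one of the alternatives. Met.
  (d) The defendant resides in Bryley, not Selstead. But every defendant has filed written consent, and the 'unless' clause therefore excuses the requirement. Condition met.
  → Jurisdiction lies.
The Ravria High Bench:
  (a) Every defendant has filed written consent, so this disjunct is met. Condition met.
  (b) The plaintiff resides in Zefbourne, which is not Ravria, so one alternative holds. And the carve-out is inapplicable — the amount in controversy is $51,000, above the 25,000 dollars ceiling. Met.
  (c) The claim is a consumer claim, not a tort claim — that alternative is enough. But the amount in controversy is 51,000 dollars, which meets the USD 50,000 floor, triggering the carve-out and defeating this condition. Condition not met.
  (d) The amount in controversy is $51,000, which meets the USD 25,000 floor. Condition met.
  → At least one condition fails; no jurisdiction.

the Selford District Court; the Selstead District Court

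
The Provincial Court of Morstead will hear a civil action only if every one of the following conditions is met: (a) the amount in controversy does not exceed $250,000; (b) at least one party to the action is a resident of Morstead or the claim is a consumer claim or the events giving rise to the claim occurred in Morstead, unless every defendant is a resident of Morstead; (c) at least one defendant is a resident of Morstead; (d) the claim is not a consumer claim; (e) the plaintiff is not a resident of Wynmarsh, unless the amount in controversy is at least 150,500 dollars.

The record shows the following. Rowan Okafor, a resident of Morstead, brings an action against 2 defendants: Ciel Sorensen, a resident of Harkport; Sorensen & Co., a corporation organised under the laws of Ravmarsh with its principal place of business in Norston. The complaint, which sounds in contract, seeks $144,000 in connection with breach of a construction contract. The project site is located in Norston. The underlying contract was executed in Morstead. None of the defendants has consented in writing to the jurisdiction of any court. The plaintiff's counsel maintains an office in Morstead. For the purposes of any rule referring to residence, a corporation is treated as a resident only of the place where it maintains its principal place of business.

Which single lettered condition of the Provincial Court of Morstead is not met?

The Provincial Court of Morstead:
  (a) The amount in controversy is $144,000, within the 250,000 dollars ceiling. Met.
  (b) Rowan Okafor resides in Morstead, so one alternative holds. Met.
  (c) No defendant resides in Morstead (they reside in Harkport, Norston). Condition not met.
  (d) The claim is a contract claim, not a consumer claim. Condition met.
  (e) The plaintiff resides in Morstead, which is not Wynmarsh. Met.
Only condition (c) fails.

(c)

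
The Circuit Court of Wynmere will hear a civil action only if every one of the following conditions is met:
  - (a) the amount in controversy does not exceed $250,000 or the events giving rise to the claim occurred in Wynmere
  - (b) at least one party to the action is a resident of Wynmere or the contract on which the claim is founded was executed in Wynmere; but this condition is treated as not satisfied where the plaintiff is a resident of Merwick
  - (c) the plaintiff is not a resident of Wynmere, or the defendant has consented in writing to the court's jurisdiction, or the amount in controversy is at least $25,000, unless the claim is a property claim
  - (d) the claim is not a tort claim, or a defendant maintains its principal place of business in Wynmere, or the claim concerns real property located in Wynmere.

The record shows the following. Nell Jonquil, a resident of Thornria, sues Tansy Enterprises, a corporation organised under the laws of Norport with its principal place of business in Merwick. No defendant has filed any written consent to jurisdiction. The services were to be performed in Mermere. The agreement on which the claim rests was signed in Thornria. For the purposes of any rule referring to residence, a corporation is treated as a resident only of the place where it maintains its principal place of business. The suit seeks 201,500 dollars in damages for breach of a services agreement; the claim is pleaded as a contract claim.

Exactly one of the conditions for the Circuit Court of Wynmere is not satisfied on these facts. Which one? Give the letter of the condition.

The Circuit Court of Wynmere:
  (a) The amount in controversy is USD 201,500, within the 250,000 dollars ceiling, so one alternative holds. Condition met.
  (b) No party resides in Wynmere; the contract was executed in Thornria, not Wynmere — no alternative holds. Not satisfied.
  (c) The plaintiff resides in Thornria, which is not Wynmere, so this disjunct is met. Satisfied.
  (d) The claim is a contract claim, not a tort claim, which satisfies one of the alternatives. Condition met.
Only condition (b) fails.

(b)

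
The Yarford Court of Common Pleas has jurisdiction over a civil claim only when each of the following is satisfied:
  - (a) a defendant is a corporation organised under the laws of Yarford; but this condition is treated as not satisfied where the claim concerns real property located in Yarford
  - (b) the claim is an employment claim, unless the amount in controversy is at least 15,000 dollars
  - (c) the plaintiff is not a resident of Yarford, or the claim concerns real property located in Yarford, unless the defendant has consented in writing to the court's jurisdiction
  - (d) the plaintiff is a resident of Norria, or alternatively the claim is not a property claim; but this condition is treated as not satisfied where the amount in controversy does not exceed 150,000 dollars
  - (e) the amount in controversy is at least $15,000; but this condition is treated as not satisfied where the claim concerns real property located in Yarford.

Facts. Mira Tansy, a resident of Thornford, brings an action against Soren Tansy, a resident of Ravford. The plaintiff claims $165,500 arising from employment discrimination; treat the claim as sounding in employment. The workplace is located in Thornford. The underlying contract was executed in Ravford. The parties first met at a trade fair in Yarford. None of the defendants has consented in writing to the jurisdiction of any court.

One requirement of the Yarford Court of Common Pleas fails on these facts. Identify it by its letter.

(a)

The Yarford Court of Common Pleas:
  (a) No defendant is a corporation. Not satisfied.
  (b) The claim is an employment claim. Met.
  (c) The plaintiff resides in Thornford, which is not Yarford, so one alternative holds. Condition met.
  (d) The claim is an employment claim, not a property claim, so this disjunct is met. The exception is not triggered, since the amount in controversy is 165,500 dollars, above the 150,000 dollars ceiling. Condition met.
  (e) The amount in controversy is $165,500, which meets the USD 15,000 floor. The exception is not triggered, since the claim does not concern real property. Condition met.
Only condition (a) fails.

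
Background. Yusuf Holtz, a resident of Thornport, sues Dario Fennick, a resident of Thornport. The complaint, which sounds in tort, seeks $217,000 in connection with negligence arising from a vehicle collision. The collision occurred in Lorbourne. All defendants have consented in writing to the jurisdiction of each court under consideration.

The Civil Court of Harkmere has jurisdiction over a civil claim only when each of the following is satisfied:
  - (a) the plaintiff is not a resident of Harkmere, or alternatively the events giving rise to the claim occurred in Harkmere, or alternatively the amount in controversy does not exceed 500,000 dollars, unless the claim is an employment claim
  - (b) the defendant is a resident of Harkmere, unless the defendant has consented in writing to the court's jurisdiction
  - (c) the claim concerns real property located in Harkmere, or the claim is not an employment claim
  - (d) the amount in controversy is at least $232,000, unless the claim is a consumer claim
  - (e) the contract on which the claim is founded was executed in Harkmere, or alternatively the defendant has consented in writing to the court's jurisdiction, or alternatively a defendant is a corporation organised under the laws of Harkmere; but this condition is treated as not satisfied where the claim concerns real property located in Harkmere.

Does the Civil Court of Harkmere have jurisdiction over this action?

The Civil Court of Harkmere:
  (a) The plaintiff resides in Thornport, which is not Harkmere — that alternative is enough. Met.
  (b) The defendant resides in Thornport, not Harkmere. However, every defendant has filed written consent, so the 'unless' proviso supplies this condition. Satisfied.
  (c) The claim is a tort claim, not an employment claim — that alternative is enough. Satisfied.
  (d) The amount in controversy is USD 217,000, below the USD 232,000 floor. And the claim is a tort claim, not a consumer claim, so the proviso does not save it. Not satisfied.
  (e) Every defendant has filed written consent — that alternative is enough. The exception is not triggered, since the claim does not concern real property. Satisfied.
  → At least one condition fails; no jurisdiction.

No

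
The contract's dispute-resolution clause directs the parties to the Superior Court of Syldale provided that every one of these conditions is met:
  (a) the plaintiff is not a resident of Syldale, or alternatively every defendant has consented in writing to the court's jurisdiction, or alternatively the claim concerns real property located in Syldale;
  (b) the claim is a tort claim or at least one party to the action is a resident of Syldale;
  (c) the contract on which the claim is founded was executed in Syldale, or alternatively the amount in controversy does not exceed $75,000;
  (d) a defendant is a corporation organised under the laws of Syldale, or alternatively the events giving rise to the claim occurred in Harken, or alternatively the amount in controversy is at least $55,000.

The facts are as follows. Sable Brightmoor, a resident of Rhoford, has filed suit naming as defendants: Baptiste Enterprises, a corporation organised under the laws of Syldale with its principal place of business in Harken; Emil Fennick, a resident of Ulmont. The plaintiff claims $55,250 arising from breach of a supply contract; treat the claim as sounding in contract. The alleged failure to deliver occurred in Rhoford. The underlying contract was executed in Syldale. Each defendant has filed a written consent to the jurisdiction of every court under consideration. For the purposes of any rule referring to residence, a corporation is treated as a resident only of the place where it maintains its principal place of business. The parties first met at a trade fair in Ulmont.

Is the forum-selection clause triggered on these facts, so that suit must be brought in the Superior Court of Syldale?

No

The Superior Court of Syldale:
  (a) The plaintiff resides in Rhoford, which is not Syldale, so one alternative holds. Met.
  (b) The claim is a contract claim, not a tort claim; no party resides in Syldale — none of the alternatives is met. Fails.
  (c) The contract was executed in Syldale, which satisfies one of the alternatives. Satisfied.
  (d) Baptiste Enterprises is organised under the laws of Syldale, so one alternative holds. Satisfied.
  → The clause does not apply.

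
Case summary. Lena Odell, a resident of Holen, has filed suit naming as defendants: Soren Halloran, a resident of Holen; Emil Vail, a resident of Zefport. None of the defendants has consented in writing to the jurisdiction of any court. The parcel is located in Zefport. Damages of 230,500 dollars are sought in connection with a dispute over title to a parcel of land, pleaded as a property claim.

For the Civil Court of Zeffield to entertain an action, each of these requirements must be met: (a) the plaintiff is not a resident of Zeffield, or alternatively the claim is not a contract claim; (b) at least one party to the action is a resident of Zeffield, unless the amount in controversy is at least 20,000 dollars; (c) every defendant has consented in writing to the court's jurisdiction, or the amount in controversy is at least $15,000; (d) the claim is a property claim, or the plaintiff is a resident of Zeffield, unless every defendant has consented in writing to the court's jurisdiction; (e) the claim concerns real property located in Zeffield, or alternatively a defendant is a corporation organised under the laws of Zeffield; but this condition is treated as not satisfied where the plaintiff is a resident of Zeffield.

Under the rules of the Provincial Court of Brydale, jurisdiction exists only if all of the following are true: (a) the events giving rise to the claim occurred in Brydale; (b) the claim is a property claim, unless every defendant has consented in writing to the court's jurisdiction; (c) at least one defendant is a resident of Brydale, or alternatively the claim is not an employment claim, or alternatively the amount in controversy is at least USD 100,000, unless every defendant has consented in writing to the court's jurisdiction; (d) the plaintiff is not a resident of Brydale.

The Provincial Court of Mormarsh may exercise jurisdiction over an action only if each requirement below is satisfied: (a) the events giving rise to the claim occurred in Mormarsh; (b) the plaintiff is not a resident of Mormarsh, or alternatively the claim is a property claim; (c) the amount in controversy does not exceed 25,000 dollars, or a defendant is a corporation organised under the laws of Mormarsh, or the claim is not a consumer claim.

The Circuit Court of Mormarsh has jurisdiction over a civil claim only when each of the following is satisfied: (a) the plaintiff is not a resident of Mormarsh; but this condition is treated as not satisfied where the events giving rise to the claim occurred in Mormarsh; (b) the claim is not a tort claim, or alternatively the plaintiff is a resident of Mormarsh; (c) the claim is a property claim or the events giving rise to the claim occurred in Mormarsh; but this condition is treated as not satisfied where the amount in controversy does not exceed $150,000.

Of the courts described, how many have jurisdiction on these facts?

1

The Civil Court of Zeffield:
  (a) The plaintiff resides in Holen, which is not Zeffield, so one alternative holds. Satisfied.
  (b) No party resides in Zeffield. But the amount in controversy is USD 230,500, which meets the 20,000 dollars floor, and the 'unless' clause therefore excuses the requirement. Condition met.
  (c) The amount in controversy is $230,500, which meets the 15,000 dollars floor, which satisfies one of the alternatives. Met.
  (d) The claim is a property claim, so this disjunct is met. Satisfied.
  (e) The property lies in Zefport, not Zeffield; no defendant is a corporation — every alternative fails. Not met.
  → No jurisdiction.
The Provincial Court of Brydale:
  (a) The operative events occurred in Zefport, not Brydale. Not met.
  (b) The claim is a property claim. Met.
  (c) The claim is a property claim, not an employment claim, which satisfies one of the alternatives. Condition met.
  (d) The plaintiff resides in Holen, which is not Brydale. Met.
  → The court lacks jurisdiction.
The Provincial Court of Mormarsh:
  (a) The operative events occurred in Zefport, not Mormarsh. Fails.
  (b) The plaintiff resides in Holen, which is not Mormarsh — that alternative is enough. Condition met.
  (c) The claim is a property claim, not a consumer claim, so one alternative holds. Satisfied.
  → At least one condition fails; no jurisdiction.
The Circuit Court of Mormarsh:
  (a) The plaintiff resides in Holen, which is not Mormarsh. And the carve-out is inapplicable — the operative events occurred in Zefport, not Mormarsh. Met.
  (b) The claim is a property claim, not a tort claim, which satisfies one of the alternatives. Met.
  (c) The claim is a property claim — that alternative is enough. The exception is not triggered, since the amount in controversy is $230,500, above the 150,000 dollars ceiling. Condition met.
  → Every requirement is satisfied — jurisdiction.
Courts with jurisdiction: the Circuit Court of Mormarsh — 1 in total.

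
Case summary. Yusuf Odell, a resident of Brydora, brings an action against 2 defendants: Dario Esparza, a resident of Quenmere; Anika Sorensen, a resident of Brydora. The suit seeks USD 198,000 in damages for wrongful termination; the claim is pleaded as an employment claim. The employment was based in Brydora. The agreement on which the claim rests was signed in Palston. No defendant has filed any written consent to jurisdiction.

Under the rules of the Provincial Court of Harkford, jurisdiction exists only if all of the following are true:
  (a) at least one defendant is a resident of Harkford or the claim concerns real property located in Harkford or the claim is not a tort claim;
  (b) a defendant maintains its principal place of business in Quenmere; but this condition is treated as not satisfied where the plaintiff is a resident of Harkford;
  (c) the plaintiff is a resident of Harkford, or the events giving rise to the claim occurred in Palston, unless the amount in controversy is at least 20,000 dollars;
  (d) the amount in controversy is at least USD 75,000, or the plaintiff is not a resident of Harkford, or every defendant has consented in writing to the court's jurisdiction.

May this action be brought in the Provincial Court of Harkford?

No

The Provincial Court of Harkford:
  (a) The claim is an employment claim, not a tort claim, so one alternative holds. Condition met.
  (b) No defendant is a corporation. Not met.
  (c) The plaintiff resides in Brydora, not Harkford; the operative events occurred in Brydora, not Palston — no alternative holds. But the amount in controversy is 198,000 dollars, which meets the 20,000 dollars floor, and the 'unless' clause therefore excuses the requirement. Met.
  (d) The amount in controversy is 198,000 dollars, which meets the 75,000 dollars floor, so one alternative holds. Met.
  → Not every requirement is met — no jurisdiction.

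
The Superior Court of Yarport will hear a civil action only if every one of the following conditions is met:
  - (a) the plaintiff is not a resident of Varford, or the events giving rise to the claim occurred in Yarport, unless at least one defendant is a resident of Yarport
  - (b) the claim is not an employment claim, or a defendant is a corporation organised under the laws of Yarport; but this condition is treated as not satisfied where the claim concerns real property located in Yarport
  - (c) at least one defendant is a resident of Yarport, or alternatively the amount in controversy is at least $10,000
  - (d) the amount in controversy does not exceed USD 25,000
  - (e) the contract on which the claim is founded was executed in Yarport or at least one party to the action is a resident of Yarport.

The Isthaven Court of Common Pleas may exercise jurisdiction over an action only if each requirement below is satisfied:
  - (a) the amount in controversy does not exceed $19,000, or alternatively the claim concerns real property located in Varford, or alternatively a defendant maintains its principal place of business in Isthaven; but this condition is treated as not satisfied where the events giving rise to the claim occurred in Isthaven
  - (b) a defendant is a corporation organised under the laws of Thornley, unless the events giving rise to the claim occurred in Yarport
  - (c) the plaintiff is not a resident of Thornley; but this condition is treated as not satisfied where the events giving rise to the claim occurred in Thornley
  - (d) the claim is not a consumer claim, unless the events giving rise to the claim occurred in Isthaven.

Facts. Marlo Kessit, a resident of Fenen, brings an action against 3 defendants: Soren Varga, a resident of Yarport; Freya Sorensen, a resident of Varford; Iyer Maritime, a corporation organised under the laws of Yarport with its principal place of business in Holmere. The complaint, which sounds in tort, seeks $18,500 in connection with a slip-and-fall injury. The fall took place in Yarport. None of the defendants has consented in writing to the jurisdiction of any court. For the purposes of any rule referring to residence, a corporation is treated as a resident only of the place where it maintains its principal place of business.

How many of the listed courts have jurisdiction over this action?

The Superior Court of Yarport:
  (a) The plaintiff resides in Fenen, which is not Varford, so this disjunct is met. Satisfied.
  (b) The claim is a tort claim, not an employment claim, so one alternative holds. The exception is not triggered, since the claim does not concern real property. Met.
  (c) Soren Varga resides in Yarport, so one alternative holds. Satisfied.
  (d) The amount in controversy is USD 18,500, within the 25,000 dollars ceiling. Condition met.
  (e) Soren Varga resides in Yarport — that alternative is enough. Met.
  → Every requirement is satisfied — jurisdiction.
The Isthaven Court of Common Pleas:
  (a) The amount in controversy is USD 18,500, within the 19,000 dollars ceiling, so this disjunct is met. The carve-out does not apply: the operative events occurred in Yarport, not Isthaven. Met.
  (b) The corporate defendant(s) are organised in Yarport, not Thornley. But the operative events occurred in Yarport, and the 'unless' clause therefore excuses the requirement. Met.
  (c) The plaintiff resides in Fenen, which is not Thornley. The exception is not triggered, since the operative events occurred in Yarport, not Thornley. Satisfied.
  (d) The claim is a tort claim, not a consumer claim. Met.
  → All conditions met; jurisdiction exists.
Courts with jurisdiction: the Superior Court of Yarport, the Isthaven Court of Common Pleas — 2 in total.

2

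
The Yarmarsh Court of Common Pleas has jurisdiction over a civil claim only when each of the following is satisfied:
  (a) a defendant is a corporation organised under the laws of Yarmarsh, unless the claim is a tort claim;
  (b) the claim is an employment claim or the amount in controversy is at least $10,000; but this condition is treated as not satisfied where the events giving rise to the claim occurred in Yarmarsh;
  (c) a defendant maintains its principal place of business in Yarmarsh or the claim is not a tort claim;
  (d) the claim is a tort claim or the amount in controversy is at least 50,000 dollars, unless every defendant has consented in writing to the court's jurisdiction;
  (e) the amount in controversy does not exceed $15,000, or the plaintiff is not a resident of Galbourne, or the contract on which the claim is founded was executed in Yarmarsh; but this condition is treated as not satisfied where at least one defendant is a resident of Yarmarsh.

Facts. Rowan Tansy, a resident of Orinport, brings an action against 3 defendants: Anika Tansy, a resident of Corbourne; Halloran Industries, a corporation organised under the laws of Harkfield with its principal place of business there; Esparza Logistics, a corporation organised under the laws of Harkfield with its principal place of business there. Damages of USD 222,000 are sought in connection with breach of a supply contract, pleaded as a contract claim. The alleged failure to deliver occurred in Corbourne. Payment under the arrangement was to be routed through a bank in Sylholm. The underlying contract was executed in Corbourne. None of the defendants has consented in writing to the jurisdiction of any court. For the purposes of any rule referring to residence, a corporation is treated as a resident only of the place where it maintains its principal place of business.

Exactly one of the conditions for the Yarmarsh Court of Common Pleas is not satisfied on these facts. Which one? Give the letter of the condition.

The Yarmarsh Court of Common Pleas:
  (a) The corporate defendant(s) are organised in Harkfield, not Yarmarsh. The proviso offers no rescue either, since the claim is a contract claim, not a tort claim. Not satisfied.
  (b) The amount in controversy is $222,000, which meets the $10,000 floor — that alternative is enough. The exception is not triggered, since the operative events occurred in Corbourne, not Yarmarsh. Condition met.
  (c) The claim is a contract claim, not a tort claim, which satisfies one of the alternatives. Met.
  (d) The amount in controversy is 222,000 dollars, which meets the 50,000 dollars floor, so one alternative holds. Satisfied.
  (e) The plaintiff resides in Orinport, which is not Galbourne, so this disjunct is met. The carve-out does not apply: no defendant resides in Yarmarsh (they reside in Corbourne, Harkfield, Harkfield). Condition met.
Only condition (a) fails.

(a)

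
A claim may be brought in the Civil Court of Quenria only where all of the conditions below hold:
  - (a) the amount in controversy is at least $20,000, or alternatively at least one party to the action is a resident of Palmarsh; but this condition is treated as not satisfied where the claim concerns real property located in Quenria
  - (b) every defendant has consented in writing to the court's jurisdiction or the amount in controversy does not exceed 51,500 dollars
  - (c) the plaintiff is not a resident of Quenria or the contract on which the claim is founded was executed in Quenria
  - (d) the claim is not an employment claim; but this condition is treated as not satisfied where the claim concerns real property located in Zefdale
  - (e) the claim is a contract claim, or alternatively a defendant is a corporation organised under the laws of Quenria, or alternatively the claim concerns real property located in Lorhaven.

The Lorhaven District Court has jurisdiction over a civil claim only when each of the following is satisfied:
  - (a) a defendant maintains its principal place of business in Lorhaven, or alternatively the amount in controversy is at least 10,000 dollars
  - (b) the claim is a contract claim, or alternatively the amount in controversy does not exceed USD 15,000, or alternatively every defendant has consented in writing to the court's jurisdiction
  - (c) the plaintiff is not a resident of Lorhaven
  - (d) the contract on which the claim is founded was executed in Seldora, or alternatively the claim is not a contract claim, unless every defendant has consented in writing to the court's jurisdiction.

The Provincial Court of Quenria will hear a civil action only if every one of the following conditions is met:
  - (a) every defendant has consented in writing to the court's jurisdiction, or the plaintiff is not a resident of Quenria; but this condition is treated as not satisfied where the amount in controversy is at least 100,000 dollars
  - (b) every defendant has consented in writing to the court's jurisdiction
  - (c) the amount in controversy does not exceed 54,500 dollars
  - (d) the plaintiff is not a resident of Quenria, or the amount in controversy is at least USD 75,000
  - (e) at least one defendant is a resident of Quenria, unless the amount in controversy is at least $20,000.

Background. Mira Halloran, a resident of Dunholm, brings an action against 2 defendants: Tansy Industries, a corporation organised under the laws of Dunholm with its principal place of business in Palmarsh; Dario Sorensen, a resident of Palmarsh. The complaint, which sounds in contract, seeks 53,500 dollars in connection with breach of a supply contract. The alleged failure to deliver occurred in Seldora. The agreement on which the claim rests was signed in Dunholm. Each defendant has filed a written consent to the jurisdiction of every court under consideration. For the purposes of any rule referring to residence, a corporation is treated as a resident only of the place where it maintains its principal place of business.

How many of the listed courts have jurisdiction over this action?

The Civil Court of Quenria:
  (a) The amount in controversy is $53,500, which meets the 20,000 dollars floor, so this disjunct is met. The exception is not triggered, since the claim does not concern real property. Satisfied.
  (b) Every defendant has filed written consent — that alternative is enough. Satisfied.
  (c) The plaintiff resides in Dunholm, which is not Quenria, so one alternative holds. Condition met.
  (d) The claim is a contract claim, not an employment claim. And the carve-out is inapplicable — the claim does not concern real property. Satisfied.
  (e) The claim is a contract claim — that alternative is enough. Condition met.
  → All conditions met; jurisdiction exists.
The Lorhaven District Court:
  (a) The amount in controversy is 53,500 dollars, which meets the USD 10,000 floor — that alternative is enough. Satisfied.
  (b) The claim is a contract claim — that alternative is enough. Satisfied.
  (c) The plaintiff resides in Dunholm, which is not Lorhaven. Met.
  (d) The contract was executed in Dunholm, not Seldora; the claim is a contract claim — every alternative fails. The proviso rescues it, though: every defendant has filed written consent. Condition met.
  → The court has jurisdiction.
The Provincial Court of Quenria:
  (a) Every defendant has filed written consent — that alternative is enough. And the carve-out is inapplicable — the amount in controversy is 53,500 dollars, below the USD 100,000 floor. Met.
  (b) Every defendant has filed written consent. Met.
  (c) The amount in controversy is USD 53,500, within the 54,500 dollars ceiling. Met.
  (d) The plaintiff resides in Dunholm, which is not Quenria, so this disjunct is met. Satisfied.
  (e) No defendant resides in Quenria (they reside in Palmarsh, Palmarsh). The proviso rescues it, though: the amount in controversy is $53,500, which meets the $20,000 floor. Satisfied.
  → Every requirement is satisfied — jurisdiction.
Courts with jurisdiction: the Civil Court of Quenria, the Lorhaven District Court, the Provincial Court of Quenria — 3 in total.

3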